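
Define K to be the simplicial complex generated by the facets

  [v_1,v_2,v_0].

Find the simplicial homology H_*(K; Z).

H_0 = Z,  H_1 = 0,  H_2 = 0.

Take the total order v_0 < v_1 < v_2 on the vertex set. Then K (dimension 2) consists of the simplices:

  0-simplices (3): [v_0], [v_1], [v_2]
  1-simplices (3): [v_0,v_1], [v_0,v_2], [v_1,v_2]
  2-simplices (1): [v_0,v_1,v_2]

so the chain groups are C_0 ≅ Z^3, C_1 ≅ Z^3, C_2 ≅ Z^1.

The boundary map ∂_1: C_1 → C_0 is given by ∂[p,q] = [q] − [p].
This gives a 3×3 integer matrix of rank 2; reducing to Smith normal form yields diagonal entries (1,1).

Boundary ∂_2: C_2 → C_1 maps a triangle to the signed sum of its edges. For instance
  ∂[v_0,v_1,v_2] = [v_1,v_2] − [v_0,v_2] + [v_0,v_1].
The resulting 3×1 matrix has rank 1, and its Smith normal form has invariant factors (1).

Computing H_k = (kernel of ∂_k) / (image of ∂_{k+1}):

  H_0: rank C_0 − rank ∂_1 = 3 − 2 = 1, and the invariant factors of ∂_1 are all 1, so H_0 ≅ Z.
  H_1: rank ker ∂_1 − rank ∂_2 = (3 − 2) − 1 = 0, and the invariant factors of ∂_2 are all 1, so H_1 ≅ 0.
  H_2: rank ker ∂_2 − rank ∂_3 = (1 − 1) − 0 = 0, and there is no ∂_3, so H_2 ≅ 0.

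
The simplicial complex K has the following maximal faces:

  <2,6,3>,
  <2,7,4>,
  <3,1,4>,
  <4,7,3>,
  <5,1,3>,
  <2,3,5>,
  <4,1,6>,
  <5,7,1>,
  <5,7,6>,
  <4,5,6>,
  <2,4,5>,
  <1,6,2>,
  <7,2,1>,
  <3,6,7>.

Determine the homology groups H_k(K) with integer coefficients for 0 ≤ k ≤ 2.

Take the total order 1 < 2 < 3 < 4 < 5 < 6 < 7 on the vertex set. Then K (dimension 2) consists of the simplices:

  0-simplices (7): [1], [2], [3], [4], [5], [6], [7]
  1-simplices (21): [1,2], [1,3], [1,4], [1,5], [1,6], [1,7], [2,3], [2,4], [2,5], [2,6], [2,7], [3,4], [3,5], [3,6], [3,7], [4,5], [4,6], [4,7], [5,6], [5,7], [6,7]
  2-simplices (14): [1,2,6], [1,2,7], [1,3,4], [1,3,5], [1,4,6], [1,5,7], [2,3,5], [2,3,6], [2,4,5], [2,4,7], [3,4,7], [3,6,7], [4,5,6], [5,6,7]

giving chain groups C_0 ≅ Z^7, C_1 ≅ Z^21, C_2 ≅ Z^14.

∂_1: C_1 → C_0 maps an edge to its endpoints' difference, ∂[p,q] = q − p. For instance
  ∂[1,7] = [7] − [1].
The resulting 7×21 matrix has rank 6, and its Smith normal form has invariant factors (1,1,1,1,1,1).

The boundary map ∂_2: C_2 → C_1 sends each 2-simplex [p,q,r] to [q,r] − [p,r] + [p,q]. For instance
  ∂[1,5,7] = [5,7] − [1,7] + [1,5],
  ∂[5,6,7] = [6,7] − [5,7] + [5,6].
As a 21×14 matrix over Z this has rank 13, with invariant factors (1,1,1,1,1,1,1,1,1,1,1,1,1).

From H_k ≅ ker(∂_k) / im(∂_{k+1}) we obtain:

  H_0: rank C_0 − rank ∂_1 = 7 − 6 = 1, and the invariant factors of ∂_1 are all 1, so H_0 ≅ Z.
  H_1: rank ker ∂_1 − rank ∂_2 = (21 − 6) − 13 = 2, and the invariant factors of ∂_2 are all 1, so H_1 ≅ Z^2.
  H_2: rank ker ∂_2 − rank ∂_3 = (14 − 13) − 0 = 1, and there is no ∂_3, so H_2 ≅ Z.

H_0 ≅ Z,  H_1 ≅ Z^2,  H_2 ≅ Z.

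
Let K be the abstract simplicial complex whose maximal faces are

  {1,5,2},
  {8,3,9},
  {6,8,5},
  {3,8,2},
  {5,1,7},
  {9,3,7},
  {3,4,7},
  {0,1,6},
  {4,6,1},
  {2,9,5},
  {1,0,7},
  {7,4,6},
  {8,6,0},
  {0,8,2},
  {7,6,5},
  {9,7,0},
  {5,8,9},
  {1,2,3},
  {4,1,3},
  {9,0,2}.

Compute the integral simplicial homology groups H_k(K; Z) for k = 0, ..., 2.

H_0 = Z,  H_1 = Z ⊕ Z_2,  H_2 = 0.

K has 10 vertices, 30 edges, 20 triangles.
rank ∂_0 = 0, rank ∂_1 = 9 ⇒ b_0 = 10 − 0 − 9 = 1; all invariant factors of ∂_1 are 1 so no torsion. So H_0 ≅ Z.
rank ∂_1 = 9, rank ∂_2 = 20 ⇒ b_1 = 30 − 9 − 20 = 1; ∂_2 has invariant factor(s) [2] giving torsion. So H_1 ≅ Z ⊕ Z_2.
rank ∂_2 = 20, rank ∂_3 = 0 ⇒ b_2 = 20 − 20 − 0 = 0. So H_2 ≅ 0.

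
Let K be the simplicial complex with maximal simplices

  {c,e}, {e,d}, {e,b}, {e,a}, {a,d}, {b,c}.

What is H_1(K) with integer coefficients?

K has 5 vertices, 6 edges.
rank ∂_1 = 4, rank ∂_2 = 0 ⇒ b_1 = 6 − 4 − 0 = 2. So H_1 = Z^2.

H_1 = Z^2.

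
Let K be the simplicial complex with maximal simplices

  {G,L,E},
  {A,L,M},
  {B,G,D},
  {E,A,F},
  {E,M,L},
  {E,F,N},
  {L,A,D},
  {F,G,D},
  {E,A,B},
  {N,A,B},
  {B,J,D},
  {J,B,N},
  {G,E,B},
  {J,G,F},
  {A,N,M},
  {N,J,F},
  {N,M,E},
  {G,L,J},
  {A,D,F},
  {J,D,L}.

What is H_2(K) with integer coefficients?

H_2 = 0.

Order the vertices as A < B < D < E < F < G < J < L < M < N. Listing each simplex with vertices in this order, K has dimension 2 with simplices:

  0-simplices (10): A, B, D, E, F, G, J, L, M, N
  1-simplices (30): AB, AD, AE, AF, AL, AM, AN, BD, BE, BG, BJ, BN, DF, DG, DJ, DL, EF, EG, EL, EM, EN, FG, FJ, FN, GJ, GL, JL, JN, LM, MN
  2-simplices (20): ABE, ABN, ADF, ADL, AEF, ALM, AMN, BDG, BDJ, BEG, BJN, DFG, DJL, EFN, EGL, ELM, EMN, FGJ, FJN, GJL

so the chain groups are C_0 ≅ Z^10, C_1 ≅ Z^30, C_2 ≅ Z^20.

Boundary ∂_1: C_1 → C_0 is given by ∂[p,q] = [q] − [p]. For instance
  ∂GJ = J − G.
The resulting 10×30 matrix has rank 9, and its Smith normal form has invariant factors (1,1,1,1,1,1,1,1,1).

∂_2: C_2 → C_1 acts by ∂[p,q,r] = [q,r] − [p,r] + [p,q]. For instance
  ∂DJL = JL − DL + DJ,
  ∂FJN = JN − FN + FJ.
This gives a 30×20 integer matrix of rank 20; reducing to Smith normal form yields diagonal entries (1,1,1,1,1,1,1,1,1,1,1,1,1,1,1,1,1,1,1,2).

Computing H_k = (kernel of ∂_k) / (image of ∂_{k+1}):

  H_2: rank ker ∂_2 − rank ∂_3 = (20 − 20) − 0 = 0, and there is no ∂_3, so H_2 ≅ 0.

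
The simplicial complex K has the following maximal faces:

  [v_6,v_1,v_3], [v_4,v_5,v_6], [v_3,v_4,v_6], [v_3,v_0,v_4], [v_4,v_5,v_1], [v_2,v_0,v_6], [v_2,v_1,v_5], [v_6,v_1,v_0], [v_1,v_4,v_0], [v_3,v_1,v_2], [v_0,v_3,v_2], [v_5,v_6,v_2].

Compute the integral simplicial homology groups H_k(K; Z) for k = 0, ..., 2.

H_0 = Z,  H_1 = Z/2,  H_2 = 0.

We work with the vertex ordering v_0 < v_1 < v_2 < v_3 < v_4 < v_5 < v_6. The simplices of K, each written with vertices in increasing order, are:

  0-simplices (7): [v_0], [v_1], [v_2], [v_3], [v_4], [v_5], [v_6]
  1-simplices (18): (18 of them)
  2-simplices (12): (12 of them)

Hence C_0 ≅ Z^7, C_1 ≅ Z^18, C_2 ≅ Z^12.

Boundary ∂_1: C_1 → C_0 is given by ∂[p,q] = [q] − [p]. For instance
  ∂[v_1,v_3] = [v_3] − [v_1].
This gives a 7×18 integer matrix of rank 6; reducing to Smith normal form yields diagonal entries (1,1,1,1,1,1).

The boundary map ∂_2: C_2 → C_1 acts by ∂[p,q,r] = [q,r] − [p,r] + [p,q]. For instance
  ∂[v_0,v_3,v_4] = [v_3,v_4] − [v_0,v_4] + [v_0,v_3],
  ∂[v_0,v_1,v_6] = [v_1,v_6] − [v_0,v_6] + [v_0,v_1].
As a 18×12 matrix over Z this has rank 12, with invariant factors (1,1,1,1,1,1,1,1,1,1,1,2).

Reading off H_k = ker ∂_k / im ∂_{k+1}:

  H_0: rank C_0 − rank ∂_1 = 7 − 6 = 1, and the invariant factors of ∂_1 are all 1, so H_0 = Z.
  H_1: rank ker ∂_1 − rank ∂_2 = (18 − 6) − 12 = 0, and ∂_2 has invariant factor 2 > 1, so H_1 = Z/2.
  H_2: rank ker ∂_2 − rank ∂_3 = (12 − 12) − 0 = 0, and there is no ∂_3, so H_2 = 0.

As a check, the Euler characteristic is 7 − 18 + 12 = 1, which agrees with 1 − 0 + 0 = 1.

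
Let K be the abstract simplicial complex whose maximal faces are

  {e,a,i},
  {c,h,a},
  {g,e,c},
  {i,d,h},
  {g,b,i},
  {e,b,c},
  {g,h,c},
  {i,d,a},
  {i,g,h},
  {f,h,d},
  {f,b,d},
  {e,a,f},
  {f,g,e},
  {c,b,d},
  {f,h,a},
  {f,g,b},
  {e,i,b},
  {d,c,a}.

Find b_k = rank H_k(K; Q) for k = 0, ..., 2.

b_0 = 1, b_1 = 1, b_2 = 0.

Fix the vertex order a < b < c < d < e < f < g < h < i and write every simplex with vertices in increasing order. Then dim K = 2 and the simplices of K are:

  0-simplices (9): a, b, c, d, e, f, g, h, i
  1-simplices (27): ac, ad, ae, af, ah, ai, bc, bd, be, bf, bg, bi, cd, ce, cg, ch, df, dh, di, ef, eg, ei, fg, fh, gh, gi, hi
  2-simplices (18): acd, ach, adi, aef, aei, afh, bcd, bce, bdf, bei, bfg, bgi, ceg, cgh, dfh, dhi, efg, ghi

Hence C_0 ≅ Z^9, C_1 ≅ Z^27, C_2 ≅ Z^18.

∂_1: C_1 → C_0 sends each edge [p,q] (with p < q) to q − p. For instance
  ∂bg = g − b.
The resulting 9×27 matrix has rank 8, and its Smith normal form has invariant factors (1,1,1,1,1,1,1,1).

∂_2: C_2 → C_1 sends each 2-simplex [p,q,r] to [q,r] − [p,r] + [p,q]. For instance
  ∂aef = ef − af + ae,
  ∂dfh = fh − dh + df.
The resulting 27×18 matrix has rank 18, and its Smith normal form has invariant factors (1,1,1,1,1,1,1,1,1,1,1,1,1,1,1,1,1,2).

Reading off H_k = ker ∂_k / im ∂_{k+1}:

  H_0: rank C_0 − rank ∂_1 = 9 − 8 = 1, and the invariant factors of ∂_1 are all 1, so H_0 ≅ Z.
  H_1: rank ker ∂_1 − rank ∂_2 = (27 − 8) − 18 = 1, and ∂_2 has invariant factor 2 > 1, so H_1 ≅ Z ⊕ Z/2Z.
  H_2: rank ker ∂_2 − rank ∂_3 = (18 − 18) − 0 = 0, and there is no ∂_3, so H_2 ≅ 0.

As a check, the Euler characteristic is 9 − 27 + 18 = 0, which agrees with 1 − 1 + 0 = 0.

Hence the Betti numbers are b_0 = 1, b_1 = 1, b_2 = 0.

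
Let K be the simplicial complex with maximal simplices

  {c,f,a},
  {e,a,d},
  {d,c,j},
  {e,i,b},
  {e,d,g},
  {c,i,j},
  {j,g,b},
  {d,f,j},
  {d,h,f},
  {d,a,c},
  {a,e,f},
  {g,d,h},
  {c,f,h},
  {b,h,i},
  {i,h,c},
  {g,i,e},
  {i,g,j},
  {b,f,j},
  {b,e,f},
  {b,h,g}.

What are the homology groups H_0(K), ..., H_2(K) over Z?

H_0 = Z,  H_1 = Z ⊕ Z/2,  H_2 = 0.

Take the total order a < b < c < d < e < f < g < h < i < j on the vertex set. Then K (dimension 2) consists of the simplices:

  0-simplices (10): a, b, c, d, e, f, g, h, i, j
  1-simplices (30): ac, ad, ae, af, be, bf, bg, bh, bi, bj, cd, cf, ch, ci, cj, de, df, dg, dh, dj, ef, eg, ei, fh, fj, gh, gi, gj, hi, ij
  2-simplices (20): acd, acf, ade, aef, bef, bei, bfj, bgh, bgj, bhi, cdj, cfh, chi, cij, deg, dfh, dfj, dgh, egi, gij

Hence C_0 ≅ Z^10, C_1 ≅ Z^30, C_2 ≅ Z^20.

The boundary map ∂_1: C_1 → C_0 sends each edge [p,q] (with p < q) to q − p.
The resulting 10×30 matrix has rank 9, and its Smith normal form has invariant factors (1,1,1,1,1,1,1,1,1).

The boundary map ∂_2: C_2 → C_1 sends each 2-simplex [p,q,r] to [q,r] − [p,r] + [p,q]. For instance
  ∂cdj = dj − cj + cd,
  ∂dfj = fj − dj + df.
As a 30×20 matrix over Z this has rank 20, with invariant factors (1,1,1,1,1,1,1,1,1,1,1,1,1,1,1,1,1,1,1,2).

Now H_k = ker ∂_k / im ∂_{k+1}, so:

  H_0: rank C_0 − rank ∂_1 = 10 − 9 = 1, and the invariant factors of ∂_1 are all 1, so H_0 = Z.
  H_1: rank ker ∂_1 − rank ∂_2 = (30 − 9) − 20 = 1, and ∂_2 has invariant factor 2 > 1, so H_1 = Z ⊕ Z/2.
  H_2: rank ker ∂_2 − rank ∂_3 = (20 − 20) − 0 = 0, and there is no ∂_3, so H_2 = 0.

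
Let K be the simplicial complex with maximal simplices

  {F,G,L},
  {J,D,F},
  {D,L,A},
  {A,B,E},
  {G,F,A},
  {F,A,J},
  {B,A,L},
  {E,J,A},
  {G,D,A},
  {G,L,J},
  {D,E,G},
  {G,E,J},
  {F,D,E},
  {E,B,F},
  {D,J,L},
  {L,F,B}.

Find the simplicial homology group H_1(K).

H_1 ≅ Z^2.

We work with the vertex ordering A < B < D < E < F < G < J < L. The simplices of K, each written with vertices in increasing order, are:

  0-simplices (8): A, B, D, E, F, G, J, L
  1-simplices (24): AB, AD, AE, AF, AG, AJ, AL, BE, BF, BL, DE, DF, DG, DJ, DL, EF, EG, EJ, FG, FJ, FL, GJ, GL, JL
  2-simplices (16): ABE, ABL, ADG, ADL, AEJ, AFG, AFJ, BEF, BFL, DEF, DEG, DFJ, DJL, EGJ, FGL, GJL

so the chain groups are C_0 ≅ Z^8, C_1 ≅ Z^24, C_2 ≅ Z^16.

∂_1: C_1 → C_0 maps an edge to its endpoints' difference, ∂[p,q] = q − p. For instance
  ∂DE = E − D.
The 8×24 boundary matrix has rank 7 and Smith normal form diag(1,1,1,1,1,1,1).

The boundary map ∂_2: C_2 → C_1 maps a triangle to the signed sum of its edges. For instance
  ∂GJL = JL − GL + GJ,
  ∂AEJ = EJ − AJ + AE.
The resulting 24×16 matrix has rank 15, and its Smith normal form has invariant factors (1,1,1,1,1,1,1,1,1,1,1,1,1,1,1).

Computing H_k = (kernel of ∂_k) / (image of ∂_{k+1}):

  H_1: rank ker ∂_1 − rank ∂_2 = (24 − 7) − 15 = 2, and the invariant factors of ∂_2 are all 1, so H_1 = Z^2.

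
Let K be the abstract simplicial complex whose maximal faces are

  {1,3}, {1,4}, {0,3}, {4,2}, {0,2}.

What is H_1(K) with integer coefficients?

We work with the vertex ordering 0 < 1 < 2 < 3 < 4. The simplices of K, each written with vertices in increasing order, are:

  0-simplices (5): [0], [1], [2], [3], [4]
  1-simplices (5): [0,2], [0,3], [1,3], [1,4], [2,4]

so the chain groups are C_0 ≅ Z^5, C_1 ≅ Z^5.

The boundary map ∂_1: C_1 → C_0 maps an edge to its endpoints' difference, ∂[p,q] = q − p. For instance
  ∂[2,4] = [4] − [2].
The resulting 5×5 matrix has rank 4, and its Smith normal form has invariant factors (1,1,1,1).

Reading off H_k = ker ∂_k / im ∂_{k+1}:

  H_1: rank ker ∂_1 − rank ∂_2 = (5 − 4) − 0 = 1, and there is no ∂_2, so H_1 ≅ Z.

(K is a triangulation of the circle S^1.)

H_1 ≅ Z.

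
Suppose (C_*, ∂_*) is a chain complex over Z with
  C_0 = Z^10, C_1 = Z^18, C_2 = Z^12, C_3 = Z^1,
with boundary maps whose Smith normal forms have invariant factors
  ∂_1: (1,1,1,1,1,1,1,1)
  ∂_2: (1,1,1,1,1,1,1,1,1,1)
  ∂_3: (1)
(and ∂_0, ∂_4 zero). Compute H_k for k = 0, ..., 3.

H_0: b_0 = 10 − 0 − 8 = 2; torsion from ∂_1 factors > 1: none. So H_0 ≅ Z^2.
H_1: b_1 = 18 − 8 − 10 = 0; torsion from ∂_2 factors > 1: none. So H_1 ≅ 0.
H_2: b_2 = 12 − 10 − 1 = 1; torsion from ∂_3 factors > 1: none. So H_2 ≅ Z.
H_3: b_3 = 1 − 1 − 0 = 0; torsion from ∂_4 factors > 1: none. So H_3 ≅ 0.

H_0 ≅ Z^2,  H_1 = 0,  H_2 ≅ Z,  H_3 = 0.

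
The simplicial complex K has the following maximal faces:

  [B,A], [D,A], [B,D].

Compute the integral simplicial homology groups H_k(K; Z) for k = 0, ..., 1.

H_0 ≅ Z,  H_1 ≅ Z.

Order the vertices as A < B < D. Listing each simplex with vertices in this order, K has dimension 1 with simplices:

  0-simplices (3): A, B, D
  1-simplices (3): AB, AD, BD

Hence C_0 ≅ Z^3, C_1 ≅ Z^3.

The boundary map ∂_1: C_1 → C_0 is given by ∂[p,q] = [q] − [p]. For instance
  ∂AB = B − A.
This gives a 3×3 integer matrix of rank 2; reducing to Smith normal form yields diagonal entries (1,1).

Computing H_k = (kernel of ∂_k) / (image of ∂_{k+1}):

  H_0: rank C_0 − rank ∂_1 = 3 − 2 = 1, and the invariant factors of ∂_1 are all 1, so H_0 = Z.
  H_1: rank ker ∂_1 − rank ∂_2 = (3 − 2) − 0 = 1, and there is no ∂_2, so H_1 = Z.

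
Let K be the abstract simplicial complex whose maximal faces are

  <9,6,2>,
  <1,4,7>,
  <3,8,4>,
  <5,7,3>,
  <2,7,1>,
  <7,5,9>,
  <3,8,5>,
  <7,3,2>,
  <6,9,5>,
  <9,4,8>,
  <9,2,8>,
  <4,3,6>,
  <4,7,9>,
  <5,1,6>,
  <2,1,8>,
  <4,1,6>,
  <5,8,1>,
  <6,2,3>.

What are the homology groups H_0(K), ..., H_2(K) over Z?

H_0 = Z,  H_1 = Z^2,  H_2 = Z.

Take the total order 1 < 2 < 3 < 4 < 5 < 6 < 7 < 8 < 9 on the vertex set. Then K (dimension 2) consists of the simplices:

  0-simplices (9): [1], [2], [3], [4], [5], [6], [7], [8], [9]
  1-simplices (27): (27 of them)
  2-simplices (18): [1,2,7], [1,2,8], [1,4,6], [1,4,7], [1,5,6], [1,5,8], [2,3,6], [2,3,7], [2,6,9], [2,8,9], [3,4,6], [3,4,8], [3,5,7], [3,5,8], [4,7,9], [4,8,9], [5,6,9], [5,7,9]

giving chain groups C_0 ≅ Z^9, C_1 ≅ Z^27, C_2 ≅ Z^18.

∂_1: C_1 → C_0 is given by ∂[p,q] = [q] − [p].
The resulting 9×27 matrix has rank 8, and its Smith normal form has invariant factors (1,1,1,1,1,1,1,1).

∂_2: C_2 → C_1 sends each 2-simplex [p,q,r] to [q,r] − [p,r] + [p,q]. For instance
  ∂[1,2,7] = [2,7] − [1,7] + [1,2],
  ∂[4,7,9] = [7,9] − [4,9] + [4,7].
The resulting 27×18 matrix has rank 17, and its Smith normal form has invariant factors (1,1,1,1,1,1,1,1,1,1,1,1,1,1,1,1,1).

Now H_k = ker ∂_k / im ∂_{k+1}, so:

  H_0: rank C_0 − rank ∂_1 = 9 − 8 = 1, and the invariant factors of ∂_1 are all 1, so H_0 = Z.
  H_1: rank ker ∂_1 − rank ∂_2 = (27 − 8) − 17 = 2, and the invariant factors of ∂_2 are all 1, so H_1 = Z^2.
  H_2: rank ker ∂_2 − rank ∂_3 = (18 − 17) − 0 = 1, and there is no ∂_3, so H_2 = Z.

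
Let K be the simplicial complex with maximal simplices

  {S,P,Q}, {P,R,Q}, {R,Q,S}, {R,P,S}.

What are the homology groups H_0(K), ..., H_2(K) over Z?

We work with the vertex ordering P < Q < R < S. The simplices of K, each written with vertices in increasing order, are:

  0-simplices (4): P, Q, R, S
  1-simplices (6): PQ, PR, PS, QR, QS, RS
  2-simplices (4): PQR, PQS, PRS, QRS

Hence C_0 ≅ Z^4, C_1 ≅ Z^6, C_2 ≅ Z^4.

Boundary ∂_1: C_1 → C_0 is given by ∂[p,q] = [q] − [p]. For instance
  ∂PS = S − P.
This gives a 4×6 integer matrix of rank 3; reducing to Smith normal form yields diagonal entries (1,1,1).

∂_2: C_2 → C_1 acts by ∂[p,q,r] = [q,r] − [p,r] + [p,q]. For instance
  ∂QRS = RS − QS + QR,
  ∂PQR = QR − PR + PQ.
As a 6×4 matrix over Z this has rank 3, with invariant factors (1,1,1).

Now H_k = ker ∂_k / im ∂_{k+1}, so:

  H_0: rank C_0 − rank ∂_1 = 4 − 3 = 1, and the invariant factors of ∂_1 are all 1, so H_0 = Z.
  H_1: rank ker ∂_1 − rank ∂_2 = (6 − 3) − 3 = 0, and the invariant factors of ∂_2 are all 1, so H_1 = 0.
  H_2: rank ker ∂_2 − rank ∂_3 = (4 − 3) − 0 = 1, and there is no ∂_3, so H_2 = Z.

(K is a triangulation of the 2-sphere S^2.)

H_0 = Z,  H_1 = 0,  H_2 = Z.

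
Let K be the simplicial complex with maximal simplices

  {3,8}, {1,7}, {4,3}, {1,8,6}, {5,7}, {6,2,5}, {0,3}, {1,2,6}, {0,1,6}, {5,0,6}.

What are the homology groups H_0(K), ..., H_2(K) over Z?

H_0 ≅ Z,  H_1 ≅ Z^2,  H_2 = 0.

Order the vertices as 0 < 1 < 2 < 3 < 4 < 5 < 6 < 7 < 8. Listing each simplex with vertices in this order, K has dimension 2 with simplices:

  0-simplices (9): [0], [1], [2], [3], [4], [5], [6], [7], [8]
  1-simplices (15): [0,1], [0,3], [0,5], [0,6], [1,2], [1,6], [1,7], [1,8], [2,5], [2,6], [3,4], [3,8], [5,6], [5,7], [6,8]
  2-simplices (5): [0,1,6], [0,5,6], [1,2,6], [1,6,8], [2,5,6]

so the chain groups are C_0 ≅ Z^9, C_1 ≅ Z^15, C_2 ≅ Z^5.

Boundary ∂_1: C_1 → C_0 maps an edge to its endpoints' difference, ∂[p,q] = q − p. For instance
  ∂[5,6] = [6] − [5].
As a 9×15 matrix over Z this has rank 8, with invariant factors (1,1,1,1,1,1,1,1).

The boundary map ∂_2: C_2 → C_1 maps a triangle to the signed sum of its edges. For instance
  ∂[2,5,6] = [5,6] − [2,6] + [2,5],
  ∂[1,2,6] = [2,6] − [1,6] + [1,2].
As a 15×5 matrix over Z this has rank 5, with invariant factors (1,1,1,1,1).

From H_k ≅ ker(∂_k) / im(∂_{k+1}) we obtain:

  H_0: rank C_0 − rank ∂_1 = 9 − 8 = 1, and the invariant factors of ∂_1 are all 1, so H_0 ≅ Z.
  H_1: rank ker ∂_1 − rank ∂_2 = (15 − 8) − 5 = 2, and the invariant factors of ∂_2 are all 1, so H_1 ≅ Z^2.
  H_2: rank ker ∂_2 − rank ∂_3 = (5 − 5) − 0 = 0, and there is no ∂_3, so H_2 ≅ 0.

As a check, the Euler characteristic is 9 − 15 + 5 = -1, which agrees with 1 − 2 + 0 = -1.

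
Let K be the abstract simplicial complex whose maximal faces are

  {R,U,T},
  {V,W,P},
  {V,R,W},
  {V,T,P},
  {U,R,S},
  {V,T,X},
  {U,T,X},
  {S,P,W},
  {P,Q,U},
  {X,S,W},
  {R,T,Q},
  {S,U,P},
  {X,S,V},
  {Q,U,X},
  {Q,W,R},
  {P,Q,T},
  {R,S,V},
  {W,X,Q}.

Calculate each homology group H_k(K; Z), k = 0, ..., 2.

H_0 ≅ Z,  H_1 ≅ Z ⊕ Z/2Z,  H_2 = 0.

Fix the vertex order P < Q < R < S < T < U < V < W < X and write every simplex with vertices in increasing order. Then dim K = 2 and the simplices of K are:

  0-simplices (9): P, Q, R, S, T, U, V, W, X
  1-simplices (27): PQ, PS, PT, PU, PV, PW, QR, QT, QU, QW, QX, RS, RT, RU, RV, RW, SU, SV, SW, SX, TU, TV, TX, UX, VW, VX, WX
  2-simplices (18): PQT, PQU, PSU, PSW, PTV, PVW, QRT, QRW, QUX, QWX, RSU, RSV, RTU, RVW, SVX, SWX, TUX, TVX

Hence C_0 ≅ Z^9, C_1 ≅ Z^27, C_2 ≅ Z^18.

The boundary map ∂_1: C_1 → C_0 sends each edge [p,q] (with p < q) to q − p. For instance
  ∂QU = U − Q.
The 9×27 boundary matrix has rank 8 and Smith normal form diag(1,1,1,1,1,1,1,1).

Boundary ∂_2: C_2 → C_1 maps a triangle to the signed sum of its edges. For instance
  ∂SWX = WX − SX + SW,
  ∂TUX = UX − TX + TU.
The 27×18 boundary matrix has rank 18 and Smith normal form diag(1,1,1,1,1,1,1,1,1,1,1,1,1,1,1,1,1,2).

Reading off H_k = ker ∂_k / im ∂_{k+1}:

  H_0: rank C_0 − rank ∂_1 = 9 − 8 = 1, and the invariant factors of ∂_1 are all 1, so H_0 = Z.
  H_1: rank ker ∂_1 − rank ∂_2 = (27 − 8) − 18 = 1, and ∂_2 has invariant factor 2 > 1, so H_1 = Z ⊕ Z/2Z.
  H_2: rank ker ∂_2 − rank ∂_3 = (18 − 18) − 0 = 0, and there is no ∂_3, so H_2 = 0.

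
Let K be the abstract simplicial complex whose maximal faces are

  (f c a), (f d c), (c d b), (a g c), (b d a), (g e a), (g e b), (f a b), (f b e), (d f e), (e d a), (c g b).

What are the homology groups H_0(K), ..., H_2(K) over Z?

H_0 ≅ Z,  H_1 ≅ Z/2Z,  H_2 = 0.

Take the total order a < b < c < d < e < f < g on the vertex set. Then K (dimension 2) consists of the simplices:

  0-simplices (7): a, b, c, d, e, f, g
  1-simplices (18): ab, ac, ad, ae, af, ag, bc, bd, be, bf, bg, cd, cf, cg, de, df, ef, eg
  2-simplices (12): abd, abf, acf, acg, ade, aeg, bcd, bcg, bef, beg, cdf, def

giving chain groups C_0 ≅ Z^7, C_1 ≅ Z^18, C_2 ≅ Z^12.

The boundary map ∂_1: C_1 → C_0 sends each edge [p,q] (with p < q) to q − p. For instance
  ∂ab = b − a.
This gives a 7×18 integer matrix of rank 6; reducing to Smith normal form yields diagonal entries (1,1,1,1,1,1).

The boundary map ∂_2: C_2 → C_1 sends each 2-simplex [p,q,r] to [q,r] − [p,r] + [p,q]. For instance
  ∂bcg = cg − bg + bc,
  ∂beg = eg − bg + be.
As a 18×12 matrix over Z this has rank 12, with invariant factors (1,1,1,1,1,1,1,1,1,1,1,2).

From H_k ≅ ker(∂_k) / im(∂_{k+1}) we obtain:

  H_0: rank C_0 − rank ∂_1 = 7 − 6 = 1, and the invariant factors of ∂_1 are all 1, so H_0 = Z.
  H_1: rank ker ∂_1 − rank ∂_2 = (18 − 6) − 12 = 0, and ∂_2 has invariant factor 2 > 1, so H_1 = Z/2Z.
  H_2: rank ker ∂_2 − rank ∂_3 = (12 − 12) − 0 = 0, and there is no ∂_3, so H_2 = 0.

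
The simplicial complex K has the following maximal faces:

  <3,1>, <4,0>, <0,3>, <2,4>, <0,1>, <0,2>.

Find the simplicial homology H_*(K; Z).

Fix the vertex order 0 < 1 < 2 < 3 < 4 and write every simplex with vertices in increasing order. Then dim K = 1 and the simplices of K are:

  0-simplices (5): [0], [1], [2], [3], [4]
  1-simplices (6): [0,1], [0,2], [0,3], [0,4], [1,3], [2,4]

giving chain groups C_0 ≅ Z^5, C_1 ≅ Z^6.

The boundary map ∂_1: C_1 → C_0 maps an edge to its endpoints' difference, ∂[p,q] = q − p. For instance
  ∂[2,4] = [4] − [2].
The resulting 5×6 matrix has rank 4, and its Smith normal form has invariant factors (1,1,1,1).

Now H_k = ker ∂_k / im ∂_{k+1}, so:

  H_0: rank C_0 − rank ∂_1 = 5 − 4 = 1, and the invariant factors of ∂_1 are all 1, so H_0 = Z.
  H_1: rank ker ∂_1 − rank ∂_2 = (6 − 4) − 0 = 2, and there is no ∂_2, so H_1 = Z^2.

H_0 ≅ Z,  H_1 ≅ Z^2.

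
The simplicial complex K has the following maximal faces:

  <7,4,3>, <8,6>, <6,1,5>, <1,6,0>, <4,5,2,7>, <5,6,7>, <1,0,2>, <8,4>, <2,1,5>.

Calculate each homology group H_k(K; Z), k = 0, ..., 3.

We work with the vertex ordering 0 < 1 < 2 < 3 < 4 < 5 < 6 < 7 < 8. The simplices of K, each written with vertices in increasing order, are:

  0-simplices (9): [0], [1], [2], [3], [4], [5], [6], [7], [8]
  1-simplices (18): [0,1], [0,2], [0,6], [1,2], [1,5], [1,6], [2,4], [2,5], [2,7], [3,4], [3,7], [4,5], [4,7], [4,8], [5,6], [5,7], [6,7], [6,8]
  2-simplices (10): [0,1,2], [0,1,6], [1,2,5], [1,5,6], [2,4,5], [2,4,7], [2,5,7], [3,4,7], [4,5,7], [5,6,7]
  3-simplices (1): [2,4,5,7]

so the chain groups are C_0 ≅ Z^9, C_1 ≅ Z^18, C_2 ≅ Z^10, C_3 ≅ Z^1.

Boundary ∂_1: C_1 → C_0 sends each edge [p,q] (with p < q) to q − p. For instance
  ∂[3,4] = [4] − [3].
This gives a 9×18 integer matrix of rank 8; reducing to Smith normal form yields diagonal entries (1,1,1,1,1,1,1,1).

∂_2: C_2 → C_1 acts by ∂[p,q,r] = [q,r] − [p,r] + [p,q]. For instance
  ∂[0,1,6] = [1,6] − [0,6] + [0,1],
  ∂[1,2,5] = [2,5] − [1,5] + [1,2].
As a 18×10 matrix over Z this has rank 9, with invariant factors (1,1,1,1,1,1,1,1,1).

The boundary map ∂_3: C_3 → C_2 sends each 3-simplex σ to the alternating sum Σ_i (−1)^i (σ with its i-th vertex removed). For instance
  ∂[2,4,5,7] = [4,5,7] − [2,5,7] + [2,4,7] − [2,4,5].
As a 10×1 matrix over Z this has rank 1, with invariant factors (1).

Now H_k = ker ∂_k / im ∂_{k+1}, so:

  H_0: rank C_0 − rank ∂_1 = 9 − 8 = 1, and the invariant factors of ∂_1 are all 1, so H_0 ≅ Z.
  H_1: rank ker ∂_1 − rank ∂_2 = (18 − 8) − 9 = 1, and the invariant factors of ∂_2 are all 1, so H_1 ≅ Z.
  H_2: rank ker ∂_2 − rank ∂_3 = (10 − 9) − 1 = 0, and the invariant factors of ∂_3 are all 1, so H_2 ≅ 0.
  H_3: rank ker ∂_3 − rank ∂_4 = (1 − 1) − 0 = 0, and there is no ∂_4, so H_3 ≅ 0.

H_0 ≅ Z,  H_1 ≅ Z,  H_2 = 0,  H_3 = 0.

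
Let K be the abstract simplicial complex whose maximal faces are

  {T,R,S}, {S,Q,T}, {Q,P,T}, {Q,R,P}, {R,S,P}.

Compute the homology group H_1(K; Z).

H_1 = Z.

Fix the vertex order P < Q < R < S < T and write every simplex with vertices in increasing order. Then dim K = 2 and the simplices of K are:

  0-simplices (5): P, Q, R, S, T
  1-simplices (10): PQ, PR, PS, PT, QR, QS, QT, RS, RT, ST
  2-simplices (5): PQR, PQT, PRS, QST, RST

Hence C_0 ≅ Z^5, C_1 ≅ Z^10, C_2 ≅ Z^5.

The boundary map ∂_1: C_1 → C_0 maps an edge to its endpoints' difference, ∂[p,q] = q − p. For instance
  ∂PR = R − P.
This gives a 5×10 integer matrix of rank 4; reducing to Smith normal form yields diagonal entries (1,1,1,1).

Boundary ∂_2: C_2 → C_1 sends each 2-simplex [p,q,r] to [q,r] − [p,r] + [p,q]. For instance
  ∂PRS = RS − PS + PR,
  ∂QST = ST − QT + QS.
The resulting 10×5 matrix has rank 5, and its Smith normal form has invariant factors (1,1,1,1,1).

From H_k ≅ ker(∂_k) / im(∂_{k+1}) we obtain:

  H_1: rank ker ∂_1 − rank ∂_2 = (10 − 4) − 5 = 1, and the invariant factors of ∂_2 are all 1, so H_1 ≅ Z.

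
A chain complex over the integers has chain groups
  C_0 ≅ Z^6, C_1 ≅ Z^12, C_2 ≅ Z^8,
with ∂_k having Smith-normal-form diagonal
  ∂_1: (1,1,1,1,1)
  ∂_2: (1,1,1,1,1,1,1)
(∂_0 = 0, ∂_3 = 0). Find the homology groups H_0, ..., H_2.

H_0 ≅ Z,  H_1 = 0,  H_2 ≅ Z.

H_0: b_0 = 6 − 0 − 5 = 1; torsion from ∂_1 factors > 1: none. So H_0 ≅ Z.
H_1: b_1 = 12 − 5 − 7 = 0; torsion from ∂_2 factors > 1: none. So H_1 ≅ 0.
H_2: b_2 = 8 − 7 − 0 = 1; torsion from ∂_3 factors > 1: none. So H_2 ≅ Z.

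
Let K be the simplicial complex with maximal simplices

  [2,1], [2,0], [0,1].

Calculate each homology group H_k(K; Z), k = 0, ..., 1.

H_0 = Z,  H_1 = Z.

K has 3 vertices, 3 edges.
rank ∂_0 = 0, rank ∂_1 = 2 ⇒ b_0 = 3 − 0 − 2 = 1; all invariant factors of ∂_1 are 1 so no torsion. So H_0 ≅ Z.
rank ∂_1 = 2, rank ∂_2 = 0 ⇒ b_1 = 3 − 2 − 0 = 1. So H_1 ≅ Z.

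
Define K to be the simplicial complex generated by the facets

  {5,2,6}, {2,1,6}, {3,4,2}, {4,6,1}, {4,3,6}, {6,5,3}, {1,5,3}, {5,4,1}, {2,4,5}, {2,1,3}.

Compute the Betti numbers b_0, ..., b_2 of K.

We work with the vertex ordering 1 < 2 < 3 < 4 < 5 < 6. The simplices of K, each written with vertices in increasing order, are:

  0-simplices (6): [1], [2], [3], [4], [5], [6]
  1-simplices (15): [1,2], [1,3], [1,4], [1,5], [1,6], [2,3], [2,4], [2,5], [2,6], [3,4], [3,5], [3,6], [4,5], [4,6], [5,6]
  2-simplices (10): [1,2,3], [1,2,6], [1,3,5], [1,4,5], [1,4,6], [2,3,4], [2,4,5], [2,5,6], [3,4,6], [3,5,6]

so the chain groups are C_0 ≅ Z^6, C_1 ≅ Z^15, C_2 ≅ Z^10.

∂_1: C_1 → C_0 sends each edge [p,q] (with p < q) to q − p.
As a 6×15 matrix over Z this has rank 5, with invariant factors (1,1,1,1,1).

Boundary ∂_2: C_2 → C_1 acts by ∂[p,q,r] = [q,r] − [p,r] + [p,q]. For instance
  ∂[2,5,6] = [5,6] − [2,6] + [2,5],
  ∂[3,4,6] = [4,6] − [3,6] + [3,4].
This gives a 15×10 integer matrix of rank 10; reducing to Smith normal form yields diagonal entries (1,1,1,1,1,1,1,1,1,2).

Now H_k = ker ∂_k / im ∂_{k+1}, so:

  H_0: rank C_0 − rank ∂_1 = 6 − 5 = 1, and the invariant factors of ∂_1 are all 1, so H_0 ≅ Z.
  H_1: rank ker ∂_1 − rank ∂_2 = (15 − 5) − 10 = 0, and ∂_2 has invariant factor 2 > 1, so H_1 ≅ Z/2.
  H_2: rank ker ∂_2 − rank ∂_3 = (10 − 10) − 0 = 0, and there is no ∂_3, so H_2 ≅ 0.

Hence the Betti numbers are b_0 = 1, b_1 = 0, b_2 = 0.

b_0 = 1, b_1 = 0, b_2 = 0.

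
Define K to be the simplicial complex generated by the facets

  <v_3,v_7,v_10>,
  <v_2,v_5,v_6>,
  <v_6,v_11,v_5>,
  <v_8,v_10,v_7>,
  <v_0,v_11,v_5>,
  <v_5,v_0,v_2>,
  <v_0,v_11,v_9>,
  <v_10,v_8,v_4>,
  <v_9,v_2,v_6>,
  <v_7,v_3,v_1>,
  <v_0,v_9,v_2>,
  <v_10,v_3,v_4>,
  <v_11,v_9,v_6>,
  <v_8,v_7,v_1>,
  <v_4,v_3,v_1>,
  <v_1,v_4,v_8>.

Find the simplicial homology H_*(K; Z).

H_0 = Z^2,  H_1 = 0,  H_2 = Z^2.

We work with the vertex ordering v_0 < v_1 < v_2 < v_3 < v_4 < v_5 < v_6 < v_7 < v_8 < v_9 < v_10 < v_11. The simplices of K, each written with vertices in increasing order, are:

  0-simplices (12): [v_0], [v_1], [v_2], [v_3], [v_4], [v_5], [v_6], [v_7], [v_8], [v_9], [v_10], [v_11]
  1-simplices (24): (24 of them)
  2-simplices (16): (16 of them)

giving chain groups C_0 ≅ Z^12, C_1 ≅ Z^24, C_2 ≅ Z^16.

The boundary map ∂_1: C_1 → C_0 is given by ∂[p,q] = [q] − [p]. For instance
  ∂[v_3,v_10] = [v_10] − [v_3].
This gives a 12×24 integer matrix of rank 10; reducing to Smith normal form yields diagonal entries (1,1,1,1,1,1,1,1,1,1).

Boundary ∂_2: C_2 → C_1 sends each 2-simplex [p,q,r] to [q,r] − [p,r] + [p,q]. For instance
  ∂[v_3,v_7,v_10] = [v_7,v_10] − [v_3,v_10] + [v_3,v_7],
  ∂[v_5,v_6,v_11] = [v_6,v_11] − [v_5,v_11] + [v_5,v_6].
The resulting 24×16 matrix has rank 14, and its Smith normal form has invariant factors (1,1,1,1,1,1,1,1,1,1,1,1,1,1).

From H_k ≅ ker(∂_k) / im(∂_{k+1}) we obtain:

  H_0: rank C_0 − rank ∂_1 = 12 − 10 = 2, and the invariant factors of ∂_1 are all 1, so H_0 ≅ Z^2.
  H_1: rank ker ∂_1 − rank ∂_2 = (24 − 10) − 14 = 0, and the invariant factors of ∂_2 are all 1, so H_1 ≅ 0.
  H_2: rank ker ∂_2 − rank ∂_3 = (16 − 14) − 0 = 2, and there is no ∂_3, so H_2 ≅ Z^2.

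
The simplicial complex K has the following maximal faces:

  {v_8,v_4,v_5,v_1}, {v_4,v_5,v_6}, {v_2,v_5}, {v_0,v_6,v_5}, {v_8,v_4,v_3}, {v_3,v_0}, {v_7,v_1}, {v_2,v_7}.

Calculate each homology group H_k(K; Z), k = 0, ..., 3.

Take the total order v_0 < v_1 < v_2 < v_3 < v_4 < v_5 < v_6 < v_7 < v_8 on the vertex set. Then K (dimension 3) consists of the simplices:

  0-simplices (9): [v_0], [v_1], [v_2], [v_3], [v_4], [v_5], [v_6], [v_7], [v_8]
  1-simplices (16): (16 of them)
  2-simplices (7): [v_0,v_5,v_6], [v_1,v_4,v_5], [v_1,v_4,v_8], [v_1,v_5,v_8], [v_3,v_4,v_8], [v_4,v_5,v_6], [v_4,v_5,v_8]
  3-simplices (1): [v_1,v_4,v_5,v_8]

so the chain groups are C_0 ≅ Z^9, C_1 ≅ Z^16, C_2 ≅ Z^7, C_3 ≅ Z^1.

Boundary ∂_1: C_1 → C_0 sends each edge [p,q] (with p < q) to q − p. For instance
  ∂[v_3,v_4] = [v_4] − [v_3].
As a 9×16 matrix over Z this has rank 8, with invariant factors (1,1,1,1,1,1,1,1).

The boundary map ∂_2: C_2 → C_1 maps a triangle to the signed sum of its edges. For instance
  ∂[v_1,v_4,v_5] = [v_4,v_5] − [v_1,v_5] + [v_1,v_4],
  ∂[v_4,v_5,v_8] = [v_5,v_8] − [v_4,v_8] + [v_4,v_5].
The resulting 16×7 matrix has rank 6, and its Smith normal form has invariant factors (1,1,1,1,1,1).

Boundary ∂_3: C_3 → C_2 sends each 3-simplex σ to the alternating sum Σ_i (−1)^i (σ with its i-th vertex removed). For instance
  ∂[v_1,v_4,v_5,v_8] = [v_4,v_5,v_8] − [v_1,v_5,v_8] + [v_1,v_4,v_8] − [v_1,v_4,v_5].
The resulting 7×1 matrix has rank 1, and its Smith normal form has invariant factors (1).

Computing H_k = (kernel of ∂_k) / (image of ∂_{k+1}):

  H_0: rank C_0 − rank ∂_1 = 9 − 8 = 1, and the invariant factors of ∂_1 are all 1, so H_0 = Z.
  H_1: rank ker ∂_1 − rank ∂_2 = (16 − 8) − 6 = 2, and the invariant factors of ∂_2 are all 1, so H_1 = Z^2.
  H_2: rank ker ∂_2 − rank ∂_3 = (7 − 6) − 1 = 0, and the invariant factors of ∂_3 are all 1, so H_2 = 0.
  H_3: rank ker ∂_3 − rank ∂_4 = (1 − 1) − 0 = 0, and there is no ∂_4, so H_3 = 0.

As a check, the Euler characteristic is 9 − 16 + 7 − 1 = -1, which agrees with 1 − 2 + 0 − 0 = -1.

H_0 = Z,  H_1 = Z^2,  H_2 = 0,  H_3 = 0.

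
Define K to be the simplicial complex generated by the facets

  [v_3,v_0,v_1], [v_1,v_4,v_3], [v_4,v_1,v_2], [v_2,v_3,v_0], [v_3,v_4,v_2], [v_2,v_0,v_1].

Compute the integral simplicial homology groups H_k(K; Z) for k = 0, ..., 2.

H_0 ≅ Z,  H_1 = 0,  H_2 ≅ Z.

We work with the vertex ordering v_0 < v_1 < v_2 < v_3 < v_4. The simplices of K, each written with vertices in increasing order, are:

  0-simplices (5): [v_0], [v_1], [v_2], [v_3], [v_4]
  1-simplices (9): [v_0,v_1], [v_0,v_2], [v_0,v_3], [v_1,v_2], [v_1,v_3], [v_1,v_4], [v_2,v_3], [v_2,v_4], [v_3,v_4]
  2-simplices (6): [v_0,v_1,v_2], [v_0,v_1,v_3], [v_0,v_2,v_3], [v_1,v_2,v_4], [v_1,v_3,v_4], [v_2,v_3,v_4]

so the chain groups are C_0 ≅ Z^5, C_1 ≅ Z^9, C_2 ≅ Z^6.

Boundary ∂_1: C_1 → C_0 sends each edge [p,q] (with p < q) to q − p. For instance
  ∂[v_2,v_3] = [v_3] − [v_2].
The 5×9 boundary matrix has rank 4 and Smith normal form diag(1,1,1,1).

Boundary ∂_2: C_2 → C_1 acts by ∂[p,q,r] = [q,r] − [p,r] + [p,q]. For instance
  ∂[v_0,v_1,v_3] = [v_1,v_3] − [v_0,v_3] + [v_0,v_1],
  ∂[v_1,v_2,v_4] = [v_2,v_4] − [v_1,v_4] + [v_1,v_2].
As a 9×6 matrix over Z this has rank 5, with invariant factors (1,1,1,1,1).

From H_k ≅ ker(∂_k) / im(∂_{k+1}) we obtain:

  H_0: rank C_0 − rank ∂_1 = 5 − 4 = 1, and the invariant factors of ∂_1 are all 1, so H_0 ≅ Z.
  H_1: rank ker ∂_1 − rank ∂_2 = (9 − 4) − 5 = 0, and the invariant factors of ∂_2 are all 1, so H_1 ≅ 0.
  H_2: rank ker ∂_2 − rank ∂_3 = (6 − 5) − 0 = 1, and there is no ∂_3, so H_2 ≅ Z.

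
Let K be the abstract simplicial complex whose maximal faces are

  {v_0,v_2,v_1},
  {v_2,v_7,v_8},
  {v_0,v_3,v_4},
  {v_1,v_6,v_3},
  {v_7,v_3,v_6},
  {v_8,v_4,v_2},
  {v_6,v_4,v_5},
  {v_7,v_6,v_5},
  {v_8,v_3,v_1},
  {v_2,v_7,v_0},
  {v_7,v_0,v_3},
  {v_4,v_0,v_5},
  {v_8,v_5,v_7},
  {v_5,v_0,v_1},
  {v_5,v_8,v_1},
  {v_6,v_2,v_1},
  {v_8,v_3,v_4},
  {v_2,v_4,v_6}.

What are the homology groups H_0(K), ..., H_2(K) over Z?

H_0 = Z,  H_1 = Z^2,  H_2 = Z.

Fix the vertex order v_0 < v_1 < v_2 < v_3 < v_4 < v_5 < v_6 < v_7 < v_8 and write every simplex with vertices in increasing order. Then dim K = 2 and the simplices of K are:

  0-simplices (9): [v_0], [v_1], [v_2], [v_3], [v_4], [v_5], [v_6], [v_7], [v_8]
  1-simplices (27): (27 of them)
  2-simplices (18): (18 of them)

giving chain groups C_0 ≅ Z^9, C_1 ≅ Z^27, C_2 ≅ Z^18.

Boundary ∂_1: C_1 → C_0 sends each edge [p,q] (with p < q) to q − p.
This gives a 9×27 integer matrix of rank 8; reducing to Smith normal form yields diagonal entries (1,1,1,1,1,1,1,1).

∂_2: C_2 → C_1 sends each 2-simplex [p,q,r] to [q,r] − [p,r] + [p,q]. For instance
  ∂[v_0,v_1,v_2] = [v_1,v_2] − [v_0,v_2] + [v_0,v_1],
  ∂[v_2,v_4,v_6] = [v_4,v_6] − [v_2,v_6] + [v_2,v_4].
The resulting 27×18 matrix has rank 17, and its Smith normal form has invariant factors (1,1,1,1,1,1,1,1,1,1,1,1,1,1,1,1,1).

Now H_k = ker ∂_k / im ∂_{k+1}, so:

  H_0: rank C_0 − rank ∂_1 = 9 − 8 = 1, and the invariant factors of ∂_1 are all 1, so H_0 ≅ Z.
  H_1: rank ker ∂_1 − rank ∂_2 = (27 − 8) − 17 = 2, and the invariant factors of ∂_2 are all 1, so H_1 ≅ Z^2.
  H_2: rank ker ∂_2 − rank ∂_3 = (18 − 17) − 0 = 1, and there is no ∂_3, so H_2 ≅ Z.

As a check, the Euler characteristic is 9 − 27 + 18 = 0, which agrees with 1 − 2 + 1 = 0.
(K is a triangulation of the torus T^2.)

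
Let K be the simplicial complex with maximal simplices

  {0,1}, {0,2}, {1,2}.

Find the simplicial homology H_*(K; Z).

H_0 = Z,  H_1 = Z.

K has 3 vertices, 3 edges.
rank ∂_0 = 0, rank ∂_1 = 2 ⇒ b_0 = 3 − 0 − 2 = 1; all invariant factors of ∂_1 are 1 so no torsion. So H_0 ≅ Z.
rank ∂_1 = 2, rank ∂_2 = 0 ⇒ b_1 = 3 − 2 − 0 = 1. So H_1 ≅ Z.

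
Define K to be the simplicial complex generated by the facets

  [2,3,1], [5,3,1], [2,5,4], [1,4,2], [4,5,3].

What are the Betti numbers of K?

b_0 = 1, b_1 = 1, b_2 = 0.

Order the vertices as 1 < 2 < 3 < 4 < 5. Listing each simplex with vertices in this order, K has dimension 2 with simplices:

  0-simplices (5): [1], [2], [3], [4], [5]
  1-simplices (10): [1,2], [1,3], [1,4], [1,5], [2,3], [2,4], [2,5], [3,4], [3,5], [4,5]
  2-simplices (5): [1,2,3], [1,2,4], [1,3,5], [2,4,5], [3,4,5]

so the chain groups are C_0 ≅ Z^5, C_1 ≅ Z^10, C_2 ≅ Z^5.

The boundary map ∂_1: C_1 → C_0 maps an edge to its endpoints' difference, ∂[p,q] = q − p. For instance
  ∂[4,5] = [5] − [4].
This gives a 5×10 integer matrix of rank 4; reducing to Smith normal form yields diagonal entries (1,1,1,1).

Boundary ∂_2: C_2 → C_1 acts by ∂[p,q,r] = [q,r] − [p,r] + [p,q]. For instance
  ∂[3,4,5] = [4,5] − [3,5] + [3,4],
  ∂[1,2,4] = [2,4] − [1,4] + [1,2].
As a 10×5 matrix over Z this has rank 5, with invariant factors (1,1,1,1,1).

Now H_k = ker ∂_k / im ∂_{k+1}, so:

  H_0: rank C_0 − rank ∂_1 = 5 − 4 = 1, and the invariant factors of ∂_1 are all 1, so H_0 = Z.
  H_1: rank ker ∂_1 − rank ∂_2 = (10 − 4) − 5 = 1, and the invariant factors of ∂_2 are all 1, so H_1 = Z.
  H_2: rank ker ∂_2 − rank ∂_3 = (5 − 5) − 0 = 0, and there is no ∂_3, so H_2 = 0.

Hence the Betti numbers are b_0 = 1, b_1 = 1, b_2 = 0.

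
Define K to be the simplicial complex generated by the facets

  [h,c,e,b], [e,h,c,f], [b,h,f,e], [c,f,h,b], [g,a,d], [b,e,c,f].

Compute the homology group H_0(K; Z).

H_0 ≅ Z^2.

Fix the vertex order a < b < c < d < e < f < g < h and write every simplex with vertices in increasing order. Then dim K = 3 and the simplices of K are:

  0-simplices (8): a, b, c, d, e, f, g, h
  1-simplices (13): ad, ag, bc, be, bf, bh, ce, cf, ch, dg, ef, eh, fh
  2-simplices (11): adg, bce, bcf, bch, bef, beh, bfh, cef, ceh, cfh, efh
  3-simplices (5): bcef, bceh, bcfh, befh, cefh

so the chain groups are C_0 ≅ Z^8, C_1 ≅ Z^13, C_2 ≅ Z^11, C_3 ≅ Z^5.

∂_1: C_1 → C_0 is given by ∂[p,q] = [q] − [p].
The 8×13 boundary matrix has rank 6 and Smith normal form diag(1,1,1,1,1,1).

∂_2: C_2 → C_1 maps a triangle to the signed sum of its edges. For instance
  ∂ceh = eh − ch + ce,
  ∂bfh = fh − bh + bf.
The resulting 13×11 matrix has rank 7, and its Smith normal form has invariant factors (1,1,1,1,1,1,1).

The boundary map ∂_3: C_3 → C_2 sends each 3-simplex σ to the alternating sum Σ_i (−1)^i (σ with its i-th vertex removed). For instance
  ∂bcfh = cfh − bfh + bch − bcf,
  ∂bceh = ceh − beh + bch − bce.
This gives a 11×5 integer matrix of rank 4; reducing to Smith normal form yields diagonal entries (1,1,1,1).

Reading off H_k = ker ∂_k / im ∂_{k+1}:

  H_0: rank C_0 − rank ∂_1 = 8 − 6 = 2, and the invariant factors of ∂_1 are all 1, so H_0 = Z^2.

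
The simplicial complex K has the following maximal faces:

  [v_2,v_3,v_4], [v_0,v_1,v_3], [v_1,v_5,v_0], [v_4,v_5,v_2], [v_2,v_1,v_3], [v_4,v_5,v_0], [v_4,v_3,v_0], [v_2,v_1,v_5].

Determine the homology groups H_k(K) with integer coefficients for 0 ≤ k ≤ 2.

H_0 ≅ Z,  H_1 = 0,  H_2 ≅ Z.

We work with the vertex ordering v_0 < v_1 < v_2 < v_3 < v_4 < v_5. The simplices of K, each written with vertices in increasing order, are:

  0-simplices (6): [v_0], [v_1], [v_2], [v_3], [v_4], [v_5]
  1-simplices (12): [v_0,v_1], [v_0,v_3], [v_0,v_4], [v_0,v_5], [v_1,v_2], [v_1,v_3], [v_1,v_5], [v_2,v_3], [v_2,v_4], [v_2,v_5], [v_3,v_4], [v_4,v_5]
  2-simplices (8): [v_0,v_1,v_3], [v_0,v_1,v_5], [v_0,v_3,v_4], [v_0,v_4,v_5], [v_1,v_2,v_3], [v_1,v_2,v_5], [v_2,v_3,v_4], [v_2,v_4,v_5]

so the chain groups are C_0 ≅ Z^6, C_1 ≅ Z^12, C_2 ≅ Z^8.

The boundary map ∂_1: C_1 → C_0 sends each edge [p,q] (with p < q) to q − p.
The 6×12 boundary matrix has rank 5 and Smith normal form diag(1,1,1,1,1).

Boundary ∂_2: C_2 → C_1 acts by ∂[p,q,r] = [q,r] − [p,r] + [p,q]. For instance
  ∂[v_0,v_1,v_3] = [v_1,v_3] − [v_0,v_3] + [v_0,v_1],
  ∂[v_2,v_4,v_5] = [v_4,v_5] − [v_2,v_5] + [v_2,v_4].
This gives a 12×8 integer matrix of rank 7; reducing to Smith normal form yields diagonal entries (1,1,1,1,1,1,1).

Computing H_k = (kernel of ∂_k) / (image of ∂_{k+1}):

  H_0: rank C_0 − rank ∂_1 = 6 − 5 = 1, and the invariant factors of ∂_1 are all 1, so H_0 ≅ Z.
  H_1: rank ker ∂_1 − rank ∂_2 = (12 − 5) − 7 = 0, and the invariant factors of ∂_2 are all 1, so H_1 ≅ 0.
  H_2: rank ker ∂_2 − rank ∂_3 = (8 − 7) − 0 = 1, and there is no ∂_3, so H_2 ≅ Z.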